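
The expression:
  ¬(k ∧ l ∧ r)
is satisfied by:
  {l: False, k: False, r: False}
  {r: True, l: False, k: False}
  {k: True, l: False, r: False}
  {r: True, k: True, l: False}
  {l: True, r: False, k: False}
  {r: True, l: True, k: False}
  {k: True, l: True, r: False}


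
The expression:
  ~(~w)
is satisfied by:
  {w: True}


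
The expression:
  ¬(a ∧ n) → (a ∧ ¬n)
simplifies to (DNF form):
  a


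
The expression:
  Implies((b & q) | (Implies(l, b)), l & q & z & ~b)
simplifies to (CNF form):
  l & ~b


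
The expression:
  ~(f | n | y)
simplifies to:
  ~f & ~n & ~y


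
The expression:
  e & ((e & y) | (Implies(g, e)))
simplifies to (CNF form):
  e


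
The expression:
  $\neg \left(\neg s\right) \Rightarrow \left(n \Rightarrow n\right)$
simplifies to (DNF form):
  $\text{True}$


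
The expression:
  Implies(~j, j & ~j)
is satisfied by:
  {j: True}


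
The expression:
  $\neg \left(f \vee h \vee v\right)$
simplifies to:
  $\neg f \wedge \neg h \wedge \neg v$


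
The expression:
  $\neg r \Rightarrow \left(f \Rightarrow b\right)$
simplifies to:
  $b \vee r \vee \neg f$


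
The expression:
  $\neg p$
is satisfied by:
  {p: False}


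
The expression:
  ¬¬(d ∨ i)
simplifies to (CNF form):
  d ∨ i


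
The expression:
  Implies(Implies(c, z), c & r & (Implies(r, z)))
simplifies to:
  c & (r | ~z)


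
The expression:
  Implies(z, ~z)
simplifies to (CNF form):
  ~z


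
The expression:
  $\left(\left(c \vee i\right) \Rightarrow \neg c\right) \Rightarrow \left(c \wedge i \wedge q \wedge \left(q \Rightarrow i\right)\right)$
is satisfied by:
  {c: True}


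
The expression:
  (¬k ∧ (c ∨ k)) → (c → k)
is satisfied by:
  {k: True, c: False}
  {c: False, k: False}
  {c: True, k: True}


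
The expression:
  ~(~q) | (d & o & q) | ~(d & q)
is always true.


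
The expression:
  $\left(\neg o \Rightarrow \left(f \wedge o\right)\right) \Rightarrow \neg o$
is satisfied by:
  {o: False}


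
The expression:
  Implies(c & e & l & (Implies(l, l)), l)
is always true.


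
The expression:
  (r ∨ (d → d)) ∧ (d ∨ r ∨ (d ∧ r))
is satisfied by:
  {r: True, d: True}
  {r: True, d: False}
  {d: True, r: False}


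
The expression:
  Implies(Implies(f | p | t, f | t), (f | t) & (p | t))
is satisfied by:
  {t: True, p: True}
  {t: True, p: False}
  {p: True, t: False}


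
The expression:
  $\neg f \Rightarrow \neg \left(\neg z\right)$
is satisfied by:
  {z: True, f: True}
  {z: True, f: False}
  {f: True, z: False}


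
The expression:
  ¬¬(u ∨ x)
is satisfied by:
  {x: True, u: True}
  {x: True, u: False}
  {u: True, x: False}


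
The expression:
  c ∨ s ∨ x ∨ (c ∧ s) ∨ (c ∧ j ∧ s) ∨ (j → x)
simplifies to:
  c ∨ s ∨ x ∨ ¬j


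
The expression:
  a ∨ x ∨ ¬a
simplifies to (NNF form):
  True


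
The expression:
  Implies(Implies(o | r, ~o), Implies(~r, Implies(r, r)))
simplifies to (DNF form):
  True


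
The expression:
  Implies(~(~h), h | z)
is always true.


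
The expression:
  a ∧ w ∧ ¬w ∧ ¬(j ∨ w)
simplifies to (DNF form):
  False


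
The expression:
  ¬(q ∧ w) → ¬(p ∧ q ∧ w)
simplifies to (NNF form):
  True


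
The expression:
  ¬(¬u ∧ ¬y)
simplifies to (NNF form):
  u ∨ y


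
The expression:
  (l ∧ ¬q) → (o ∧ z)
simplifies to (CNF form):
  (o ∨ q ∨ ¬l) ∧ (q ∨ z ∨ ¬l)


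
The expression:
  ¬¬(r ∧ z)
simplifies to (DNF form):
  r ∧ z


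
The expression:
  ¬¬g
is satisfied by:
  {g: True}


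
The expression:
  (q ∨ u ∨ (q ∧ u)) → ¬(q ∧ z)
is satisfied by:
  {q: False, z: False}
  {z: True, q: False}
  {q: True, z: False}


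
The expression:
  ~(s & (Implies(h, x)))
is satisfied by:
  {h: True, x: False, s: False}
  {x: False, s: False, h: False}
  {h: True, x: True, s: False}
  {x: True, h: False, s: False}
  {s: True, h: True, x: False}


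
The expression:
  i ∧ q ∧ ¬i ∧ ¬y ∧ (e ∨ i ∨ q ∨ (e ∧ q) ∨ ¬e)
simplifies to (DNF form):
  False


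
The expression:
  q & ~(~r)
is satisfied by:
  {r: True, q: True}


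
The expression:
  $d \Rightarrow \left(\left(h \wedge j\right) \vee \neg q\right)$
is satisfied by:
  {j: True, h: True, q: False, d: False}
  {j: True, h: False, q: False, d: False}
  {h: True, d: False, j: False, q: False}
  {d: False, h: False, j: False, q: False}
  {d: True, j: True, h: True, q: False}
  {d: True, j: True, h: False, q: False}
  {d: True, h: True, j: False, q: False}
  {d: True, h: False, j: False, q: False}
  {q: True, j: True, h: True, d: False}
  {q: True, j: True, h: False, d: False}
  {q: True, h: True, j: False, d: False}
  {q: True, h: False, j: False, d: False}
  {d: True, q: True, j: True, h: True}


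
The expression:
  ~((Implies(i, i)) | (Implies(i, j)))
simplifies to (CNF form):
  False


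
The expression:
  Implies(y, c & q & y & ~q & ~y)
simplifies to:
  ~y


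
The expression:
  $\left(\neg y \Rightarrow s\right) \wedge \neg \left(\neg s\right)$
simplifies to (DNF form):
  $s$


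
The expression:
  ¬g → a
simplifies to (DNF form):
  a ∨ g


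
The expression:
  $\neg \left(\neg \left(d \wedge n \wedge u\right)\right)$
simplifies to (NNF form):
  $d \wedge n \wedge u$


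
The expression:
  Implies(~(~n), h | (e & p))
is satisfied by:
  {h: True, p: True, e: True, n: False}
  {h: True, p: True, e: False, n: False}
  {h: True, e: True, p: False, n: False}
  {h: True, e: False, p: False, n: False}
  {p: True, e: True, h: False, n: False}
  {p: True, h: False, e: False, n: False}
  {p: False, e: True, h: False, n: False}
  {p: False, h: False, e: False, n: False}
  {h: True, n: True, p: True, e: True}
  {h: True, n: True, p: True, e: False}
  {h: True, n: True, e: True, p: False}
  {h: True, n: True, e: False, p: False}
  {n: True, p: True, e: True, h: False}


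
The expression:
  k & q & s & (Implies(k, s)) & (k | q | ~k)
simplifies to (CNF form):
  k & q & s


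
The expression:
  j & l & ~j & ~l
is never true.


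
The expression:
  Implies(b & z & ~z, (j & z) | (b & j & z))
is always true.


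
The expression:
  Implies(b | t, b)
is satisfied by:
  {b: True, t: False}
  {t: False, b: False}
  {t: True, b: True}


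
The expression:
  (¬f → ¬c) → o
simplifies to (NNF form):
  o ∨ (c ∧ ¬f)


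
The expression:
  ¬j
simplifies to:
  ¬j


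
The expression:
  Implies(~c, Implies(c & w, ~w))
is always true.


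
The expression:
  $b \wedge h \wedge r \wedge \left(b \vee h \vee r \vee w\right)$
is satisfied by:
  {r: True, h: True, b: True}


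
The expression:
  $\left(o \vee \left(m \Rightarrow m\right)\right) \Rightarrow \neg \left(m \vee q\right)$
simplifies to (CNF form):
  $\neg m \wedge \neg q$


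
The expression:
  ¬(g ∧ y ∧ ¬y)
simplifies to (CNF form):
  True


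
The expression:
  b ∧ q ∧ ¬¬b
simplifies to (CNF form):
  b ∧ q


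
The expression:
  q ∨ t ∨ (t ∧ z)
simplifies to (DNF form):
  q ∨ t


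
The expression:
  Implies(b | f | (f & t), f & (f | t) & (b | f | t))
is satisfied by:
  {f: True, b: False}
  {b: False, f: False}
  {b: True, f: True}


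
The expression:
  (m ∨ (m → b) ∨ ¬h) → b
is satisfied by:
  {b: True}


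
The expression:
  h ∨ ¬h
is always true.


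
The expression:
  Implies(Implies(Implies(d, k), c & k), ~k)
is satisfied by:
  {k: False, c: False}
  {c: True, k: False}
  {k: True, c: False}


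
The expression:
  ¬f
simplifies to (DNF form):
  ¬f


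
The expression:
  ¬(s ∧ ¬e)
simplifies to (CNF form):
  e ∨ ¬s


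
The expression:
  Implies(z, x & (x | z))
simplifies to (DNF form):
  x | ~z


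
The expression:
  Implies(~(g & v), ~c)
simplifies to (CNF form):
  (g | ~c) & (v | ~c)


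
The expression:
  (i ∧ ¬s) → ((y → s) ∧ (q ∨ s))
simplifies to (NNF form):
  s ∨ (q ∧ ¬y) ∨ ¬i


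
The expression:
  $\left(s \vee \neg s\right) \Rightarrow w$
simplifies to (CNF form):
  $w$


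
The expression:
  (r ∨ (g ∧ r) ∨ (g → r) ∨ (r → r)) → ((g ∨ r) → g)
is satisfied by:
  {g: True, r: False}
  {r: False, g: False}
  {r: True, g: True}


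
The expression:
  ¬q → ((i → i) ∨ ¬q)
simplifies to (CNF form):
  True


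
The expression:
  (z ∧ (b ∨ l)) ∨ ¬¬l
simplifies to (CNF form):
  (b ∨ l) ∧ (l ∨ z)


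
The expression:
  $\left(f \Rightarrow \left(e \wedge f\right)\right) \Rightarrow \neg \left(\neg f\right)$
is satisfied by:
  {f: True}


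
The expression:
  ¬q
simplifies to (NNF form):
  ¬q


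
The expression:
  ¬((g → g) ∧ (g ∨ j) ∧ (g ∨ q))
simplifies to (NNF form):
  ¬g ∧ (¬j ∨ ¬q)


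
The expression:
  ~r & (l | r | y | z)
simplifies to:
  ~r & (l | y | z)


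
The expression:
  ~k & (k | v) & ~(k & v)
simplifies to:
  v & ~k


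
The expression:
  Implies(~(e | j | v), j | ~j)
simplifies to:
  True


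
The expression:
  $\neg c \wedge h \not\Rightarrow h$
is never true.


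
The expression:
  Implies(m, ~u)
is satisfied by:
  {u: False, m: False}
  {m: True, u: False}
  {u: True, m: False}


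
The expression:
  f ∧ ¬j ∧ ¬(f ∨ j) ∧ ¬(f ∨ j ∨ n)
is never true.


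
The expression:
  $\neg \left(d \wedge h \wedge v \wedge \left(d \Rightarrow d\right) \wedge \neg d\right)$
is always true.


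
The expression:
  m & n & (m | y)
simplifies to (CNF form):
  m & n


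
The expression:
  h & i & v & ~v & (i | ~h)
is never true.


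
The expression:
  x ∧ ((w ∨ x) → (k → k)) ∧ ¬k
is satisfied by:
  {x: True, k: False}


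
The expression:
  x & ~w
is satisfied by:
  {x: True, w: False}


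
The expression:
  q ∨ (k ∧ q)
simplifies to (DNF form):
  q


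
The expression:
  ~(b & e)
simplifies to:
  ~b | ~e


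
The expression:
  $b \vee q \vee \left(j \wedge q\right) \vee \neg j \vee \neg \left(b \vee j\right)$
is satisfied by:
  {b: True, q: True, j: False}
  {b: True, q: False, j: False}
  {q: True, b: False, j: False}
  {b: False, q: False, j: False}
  {j: True, b: True, q: True}
  {j: True, b: True, q: False}
  {j: True, q: True, b: False}


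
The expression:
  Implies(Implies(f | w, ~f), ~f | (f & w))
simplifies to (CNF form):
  True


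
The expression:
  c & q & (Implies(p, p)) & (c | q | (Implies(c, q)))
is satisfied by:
  {c: True, q: True}


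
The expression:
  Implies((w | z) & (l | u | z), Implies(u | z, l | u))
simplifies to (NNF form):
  l | u | ~z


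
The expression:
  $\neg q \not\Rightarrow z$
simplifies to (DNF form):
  $\neg q \wedge \neg z$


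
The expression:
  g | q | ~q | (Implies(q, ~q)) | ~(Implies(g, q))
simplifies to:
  True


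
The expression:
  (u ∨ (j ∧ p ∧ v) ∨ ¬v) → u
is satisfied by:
  {u: True, v: True, p: False, j: False}
  {j: True, u: True, v: True, p: False}
  {u: True, p: True, v: True, j: False}
  {j: True, u: True, p: True, v: True}
  {u: True, v: False, p: False, j: False}
  {u: True, j: True, v: False, p: False}
  {u: True, p: True, v: False, j: False}
  {u: True, j: True, p: True, v: False}
  {v: True, j: False, p: False, u: False}
  {j: True, v: True, p: False, u: False}
  {p: True, v: True, j: False, u: False}


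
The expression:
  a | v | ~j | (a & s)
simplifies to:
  a | v | ~j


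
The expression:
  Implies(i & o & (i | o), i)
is always true.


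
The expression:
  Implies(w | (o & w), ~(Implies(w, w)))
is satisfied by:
  {w: False}


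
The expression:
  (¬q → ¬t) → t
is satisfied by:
  {t: True}


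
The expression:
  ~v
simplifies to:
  ~v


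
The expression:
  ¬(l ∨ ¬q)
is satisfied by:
  {q: True, l: False}


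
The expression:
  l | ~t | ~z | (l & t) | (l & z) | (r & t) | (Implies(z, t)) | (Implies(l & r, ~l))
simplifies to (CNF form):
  True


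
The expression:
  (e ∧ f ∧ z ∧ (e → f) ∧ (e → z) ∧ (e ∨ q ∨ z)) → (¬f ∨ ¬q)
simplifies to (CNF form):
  ¬e ∨ ¬f ∨ ¬q ∨ ¬z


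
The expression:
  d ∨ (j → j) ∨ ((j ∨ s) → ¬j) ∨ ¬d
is always true.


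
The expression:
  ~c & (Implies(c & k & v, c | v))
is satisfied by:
  {c: False}


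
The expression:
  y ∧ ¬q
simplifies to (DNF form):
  y ∧ ¬q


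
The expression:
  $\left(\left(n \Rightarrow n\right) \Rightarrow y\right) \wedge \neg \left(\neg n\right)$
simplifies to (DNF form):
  $n \wedge y$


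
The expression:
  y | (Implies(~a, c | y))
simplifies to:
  a | c | y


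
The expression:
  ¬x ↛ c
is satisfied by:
  {c: True, x: False}
  {x: False, c: False}
  {x: True, c: True}


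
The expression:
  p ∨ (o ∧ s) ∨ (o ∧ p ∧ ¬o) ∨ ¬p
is always true.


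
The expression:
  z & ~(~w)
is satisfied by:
  {z: True, w: True}


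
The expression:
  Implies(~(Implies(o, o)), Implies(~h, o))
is always true.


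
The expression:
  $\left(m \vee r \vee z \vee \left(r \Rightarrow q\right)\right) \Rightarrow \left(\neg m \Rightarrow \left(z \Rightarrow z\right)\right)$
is always true.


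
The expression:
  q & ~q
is never true.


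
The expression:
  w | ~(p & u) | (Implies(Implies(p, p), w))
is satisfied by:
  {w: True, p: False, u: False}
  {p: False, u: False, w: False}
  {u: True, w: True, p: False}
  {u: True, p: False, w: False}
  {w: True, p: True, u: False}
  {p: True, w: False, u: False}
  {u: True, p: True, w: True}


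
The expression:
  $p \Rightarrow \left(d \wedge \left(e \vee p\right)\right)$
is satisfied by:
  {d: True, p: False}
  {p: False, d: False}
  {p: True, d: True}


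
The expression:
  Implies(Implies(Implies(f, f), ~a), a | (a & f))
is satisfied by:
  {a: True}


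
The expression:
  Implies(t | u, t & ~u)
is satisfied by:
  {u: False}


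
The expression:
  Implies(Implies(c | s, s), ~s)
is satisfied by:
  {s: False}


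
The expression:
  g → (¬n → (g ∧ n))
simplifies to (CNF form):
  n ∨ ¬g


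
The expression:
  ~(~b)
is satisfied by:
  {b: True}


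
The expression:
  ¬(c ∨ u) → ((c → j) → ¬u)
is always true.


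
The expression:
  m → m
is always true.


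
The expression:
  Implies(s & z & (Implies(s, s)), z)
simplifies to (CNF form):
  True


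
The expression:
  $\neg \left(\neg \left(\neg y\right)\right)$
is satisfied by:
  {y: False}


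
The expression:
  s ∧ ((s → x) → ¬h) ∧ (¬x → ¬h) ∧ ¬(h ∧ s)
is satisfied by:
  {s: True, h: False}


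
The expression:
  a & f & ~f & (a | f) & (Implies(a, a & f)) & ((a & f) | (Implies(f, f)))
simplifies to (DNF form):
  False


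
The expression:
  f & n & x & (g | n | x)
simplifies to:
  f & n & x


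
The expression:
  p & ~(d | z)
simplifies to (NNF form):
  p & ~d & ~z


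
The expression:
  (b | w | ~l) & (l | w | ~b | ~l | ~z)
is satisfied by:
  {b: True, w: True, l: False}
  {b: True, l: False, w: False}
  {w: True, l: False, b: False}
  {w: False, l: False, b: False}
  {b: True, w: True, l: True}
  {b: True, l: True, w: False}
  {w: True, l: True, b: False}


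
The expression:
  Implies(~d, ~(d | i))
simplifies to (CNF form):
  d | ~i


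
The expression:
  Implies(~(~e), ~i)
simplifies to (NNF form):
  ~e | ~i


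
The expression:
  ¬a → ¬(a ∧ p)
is always true.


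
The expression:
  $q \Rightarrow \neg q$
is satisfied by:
  {q: False}


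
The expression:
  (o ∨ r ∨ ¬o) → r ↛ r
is never true.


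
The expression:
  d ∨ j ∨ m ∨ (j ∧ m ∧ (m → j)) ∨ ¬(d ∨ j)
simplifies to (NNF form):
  True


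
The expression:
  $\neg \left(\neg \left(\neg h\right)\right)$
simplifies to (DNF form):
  $\neg h$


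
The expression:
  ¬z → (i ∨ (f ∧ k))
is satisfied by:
  {i: True, k: True, z: True, f: True}
  {i: True, k: True, z: True, f: False}
  {i: True, z: True, f: True, k: False}
  {i: True, z: True, f: False, k: False}
  {i: True, k: True, f: True, z: False}
  {i: True, k: True, f: False, z: False}
  {i: True, f: True, z: False, k: False}
  {i: True, f: False, z: False, k: False}
  {k: True, z: True, f: True, i: False}
  {k: True, z: True, f: False, i: False}
  {z: True, f: True, i: False, k: False}
  {z: True, i: False, f: False, k: False}
  {k: True, f: True, i: False, z: False}


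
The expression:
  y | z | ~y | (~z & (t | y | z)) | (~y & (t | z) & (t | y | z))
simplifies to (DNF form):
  True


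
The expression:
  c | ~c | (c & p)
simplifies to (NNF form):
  True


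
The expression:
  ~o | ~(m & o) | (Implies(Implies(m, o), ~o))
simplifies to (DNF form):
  ~m | ~o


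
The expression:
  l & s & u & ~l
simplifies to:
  False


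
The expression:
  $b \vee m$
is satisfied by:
  {b: True, m: True}
  {b: True, m: False}
  {m: True, b: False}


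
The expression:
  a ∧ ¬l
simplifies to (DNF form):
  a ∧ ¬l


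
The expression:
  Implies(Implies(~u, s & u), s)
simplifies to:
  s | ~u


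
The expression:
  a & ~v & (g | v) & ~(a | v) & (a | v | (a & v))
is never true.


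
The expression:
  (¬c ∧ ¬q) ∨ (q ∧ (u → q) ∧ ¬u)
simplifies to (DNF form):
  (q ∧ ¬u) ∨ (¬c ∧ ¬q)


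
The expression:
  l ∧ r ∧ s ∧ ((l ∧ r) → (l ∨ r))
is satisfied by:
  {r: True, s: True, l: True}


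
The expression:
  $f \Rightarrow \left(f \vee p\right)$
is always true.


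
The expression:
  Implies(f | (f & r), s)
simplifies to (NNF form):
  s | ~f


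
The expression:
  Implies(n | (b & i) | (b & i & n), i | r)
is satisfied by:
  {i: True, r: True, n: False}
  {i: True, r: False, n: False}
  {r: True, i: False, n: False}
  {i: False, r: False, n: False}
  {i: True, n: True, r: True}
  {i: True, n: True, r: False}
  {n: True, r: True, i: False}


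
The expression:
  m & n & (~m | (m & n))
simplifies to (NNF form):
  m & n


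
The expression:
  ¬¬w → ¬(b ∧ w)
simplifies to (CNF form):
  ¬b ∨ ¬w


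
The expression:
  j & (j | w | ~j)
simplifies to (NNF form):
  j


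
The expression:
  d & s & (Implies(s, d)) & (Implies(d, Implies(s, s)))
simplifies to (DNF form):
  d & s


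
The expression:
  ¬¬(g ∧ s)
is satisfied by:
  {s: True, g: True}


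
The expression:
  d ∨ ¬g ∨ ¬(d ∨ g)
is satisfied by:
  {d: True, g: False}
  {g: False, d: False}
  {g: True, d: True}


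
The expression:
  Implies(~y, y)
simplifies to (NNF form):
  y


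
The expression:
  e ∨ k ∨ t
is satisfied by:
  {k: True, t: True, e: True}
  {k: True, t: True, e: False}
  {k: True, e: True, t: False}
  {k: True, e: False, t: False}
  {t: True, e: True, k: False}
  {t: True, e: False, k: False}
  {e: True, t: False, k: False}


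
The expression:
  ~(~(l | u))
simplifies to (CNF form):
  l | u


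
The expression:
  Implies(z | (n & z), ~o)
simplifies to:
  ~o | ~z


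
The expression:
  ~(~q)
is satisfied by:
  {q: True}


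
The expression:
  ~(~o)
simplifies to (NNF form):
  o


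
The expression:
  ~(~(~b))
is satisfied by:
  {b: False}


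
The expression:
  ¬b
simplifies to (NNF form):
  ¬b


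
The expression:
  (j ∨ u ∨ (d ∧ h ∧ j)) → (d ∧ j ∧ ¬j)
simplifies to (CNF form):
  ¬j ∧ ¬u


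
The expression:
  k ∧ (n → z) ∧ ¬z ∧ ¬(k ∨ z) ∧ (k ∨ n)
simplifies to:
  False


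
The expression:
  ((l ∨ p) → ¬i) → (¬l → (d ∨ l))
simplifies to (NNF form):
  d ∨ l ∨ (i ∧ p)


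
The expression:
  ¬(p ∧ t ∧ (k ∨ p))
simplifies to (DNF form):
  ¬p ∨ ¬t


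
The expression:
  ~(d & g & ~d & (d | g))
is always true.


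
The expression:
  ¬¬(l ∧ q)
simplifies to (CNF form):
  l ∧ q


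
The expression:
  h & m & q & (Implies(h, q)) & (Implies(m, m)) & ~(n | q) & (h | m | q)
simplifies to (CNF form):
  False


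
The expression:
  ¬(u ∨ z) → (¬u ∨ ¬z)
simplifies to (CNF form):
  True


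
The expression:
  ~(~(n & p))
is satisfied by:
  {p: True, n: True}


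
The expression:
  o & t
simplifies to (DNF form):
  o & t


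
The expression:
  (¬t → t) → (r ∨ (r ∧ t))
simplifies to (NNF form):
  r ∨ ¬t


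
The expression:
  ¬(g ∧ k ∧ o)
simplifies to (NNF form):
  ¬g ∨ ¬k ∨ ¬o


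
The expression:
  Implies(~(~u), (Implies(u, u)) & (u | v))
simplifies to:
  True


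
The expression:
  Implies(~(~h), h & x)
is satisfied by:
  {x: True, h: False}
  {h: False, x: False}
  {h: True, x: True}


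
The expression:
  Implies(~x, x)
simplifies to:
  x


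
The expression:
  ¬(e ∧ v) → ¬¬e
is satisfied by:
  {e: True}


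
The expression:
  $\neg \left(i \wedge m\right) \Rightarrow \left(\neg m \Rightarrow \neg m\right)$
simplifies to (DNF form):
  $\text{True}$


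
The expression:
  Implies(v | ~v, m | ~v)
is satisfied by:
  {m: True, v: False}
  {v: False, m: False}
  {v: True, m: True}


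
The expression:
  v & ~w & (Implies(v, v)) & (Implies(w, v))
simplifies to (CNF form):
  v & ~w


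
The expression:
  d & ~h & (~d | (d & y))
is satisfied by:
  {d: True, y: True, h: False}


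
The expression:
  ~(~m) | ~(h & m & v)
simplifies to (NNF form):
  True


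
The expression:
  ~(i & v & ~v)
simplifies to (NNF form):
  True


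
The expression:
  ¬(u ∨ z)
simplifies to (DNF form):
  ¬u ∧ ¬z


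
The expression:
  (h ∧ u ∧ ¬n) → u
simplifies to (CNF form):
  True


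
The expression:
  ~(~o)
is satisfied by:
  {o: True}


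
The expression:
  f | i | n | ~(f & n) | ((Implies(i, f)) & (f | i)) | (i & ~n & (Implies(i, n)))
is always true.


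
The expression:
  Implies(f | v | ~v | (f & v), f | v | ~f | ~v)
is always true.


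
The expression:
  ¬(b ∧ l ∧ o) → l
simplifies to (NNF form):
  l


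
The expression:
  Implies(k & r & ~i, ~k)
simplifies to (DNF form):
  i | ~k | ~r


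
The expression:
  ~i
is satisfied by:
  {i: False}


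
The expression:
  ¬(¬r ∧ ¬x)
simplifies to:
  r ∨ x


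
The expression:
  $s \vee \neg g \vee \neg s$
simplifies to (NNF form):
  $\text{True}$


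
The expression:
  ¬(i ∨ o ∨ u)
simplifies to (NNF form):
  ¬i ∧ ¬o ∧ ¬u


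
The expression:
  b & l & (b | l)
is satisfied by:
  {b: True, l: True}


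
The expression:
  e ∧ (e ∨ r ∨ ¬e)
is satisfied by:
  {e: True}


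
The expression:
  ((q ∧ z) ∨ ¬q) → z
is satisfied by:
  {q: True, z: True}
  {q: True, z: False}
  {z: True, q: False}


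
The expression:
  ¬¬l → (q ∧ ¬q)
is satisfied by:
  {l: False}


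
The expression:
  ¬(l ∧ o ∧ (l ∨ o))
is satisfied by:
  {l: False, o: False}
  {o: True, l: False}
  {l: True, o: False}


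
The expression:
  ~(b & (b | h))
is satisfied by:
  {b: False}


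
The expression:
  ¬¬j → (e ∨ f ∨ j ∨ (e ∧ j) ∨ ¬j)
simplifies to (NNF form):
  True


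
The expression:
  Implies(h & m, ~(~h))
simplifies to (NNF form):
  True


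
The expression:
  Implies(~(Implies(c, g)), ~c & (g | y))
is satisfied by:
  {g: True, c: False}
  {c: False, g: False}
  {c: True, g: True}


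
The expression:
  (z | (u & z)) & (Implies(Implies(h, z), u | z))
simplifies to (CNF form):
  z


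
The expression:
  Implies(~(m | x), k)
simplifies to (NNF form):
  k | m | x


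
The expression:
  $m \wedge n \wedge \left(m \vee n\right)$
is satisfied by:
  {m: True, n: True}


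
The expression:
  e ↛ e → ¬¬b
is always true.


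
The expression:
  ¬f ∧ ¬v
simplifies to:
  ¬f ∧ ¬v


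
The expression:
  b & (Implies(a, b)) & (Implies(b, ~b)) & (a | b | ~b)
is never true.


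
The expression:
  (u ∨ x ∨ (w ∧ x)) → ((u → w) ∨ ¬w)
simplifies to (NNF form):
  True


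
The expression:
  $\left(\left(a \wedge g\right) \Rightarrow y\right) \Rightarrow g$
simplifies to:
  $g$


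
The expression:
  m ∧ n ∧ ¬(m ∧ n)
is never true.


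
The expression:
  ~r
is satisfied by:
  {r: False}


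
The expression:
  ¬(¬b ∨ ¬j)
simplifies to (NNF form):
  b ∧ j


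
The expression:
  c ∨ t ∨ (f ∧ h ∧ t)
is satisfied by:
  {t: True, c: True}
  {t: True, c: False}
  {c: True, t: False}


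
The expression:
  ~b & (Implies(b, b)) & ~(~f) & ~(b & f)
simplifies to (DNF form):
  f & ~b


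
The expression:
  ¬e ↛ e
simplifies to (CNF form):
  ¬e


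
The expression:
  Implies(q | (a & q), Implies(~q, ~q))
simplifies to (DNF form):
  True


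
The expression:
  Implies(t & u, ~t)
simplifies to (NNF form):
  ~t | ~u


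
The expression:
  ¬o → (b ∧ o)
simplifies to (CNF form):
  o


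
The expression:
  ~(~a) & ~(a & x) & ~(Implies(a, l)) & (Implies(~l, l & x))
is never true.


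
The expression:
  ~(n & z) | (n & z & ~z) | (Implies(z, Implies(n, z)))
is always true.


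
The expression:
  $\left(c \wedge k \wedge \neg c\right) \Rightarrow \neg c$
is always true.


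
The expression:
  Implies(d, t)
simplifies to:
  t | ~d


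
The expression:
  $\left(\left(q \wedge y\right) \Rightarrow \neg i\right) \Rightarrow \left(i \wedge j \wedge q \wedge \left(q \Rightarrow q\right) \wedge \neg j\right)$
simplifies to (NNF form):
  $i \wedge q \wedge y$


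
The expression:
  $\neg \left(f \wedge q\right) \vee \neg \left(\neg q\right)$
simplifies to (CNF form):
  $\text{True}$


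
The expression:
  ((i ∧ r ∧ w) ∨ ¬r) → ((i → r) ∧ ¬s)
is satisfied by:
  {r: True, w: False, s: False, i: False}
  {r: True, w: True, s: False, i: False}
  {r: True, i: True, w: False, s: False}
  {r: True, i: True, w: True, s: False}
  {r: True, s: True, w: False, i: False}
  {r: True, s: True, w: True, i: False}
  {r: True, w: False, s: True, i: True}
  {w: False, s: False, i: False, r: False}
  {w: True, r: False, s: False, i: False}


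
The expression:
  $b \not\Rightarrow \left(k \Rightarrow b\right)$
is never true.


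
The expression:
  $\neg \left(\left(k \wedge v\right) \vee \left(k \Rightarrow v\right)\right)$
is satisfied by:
  {k: True, v: False}


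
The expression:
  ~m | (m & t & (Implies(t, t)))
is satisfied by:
  {t: True, m: False}
  {m: False, t: False}
  {m: True, t: True}


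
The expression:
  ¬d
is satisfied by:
  {d: False}


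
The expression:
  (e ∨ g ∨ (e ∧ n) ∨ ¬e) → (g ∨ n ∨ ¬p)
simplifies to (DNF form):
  g ∨ n ∨ ¬p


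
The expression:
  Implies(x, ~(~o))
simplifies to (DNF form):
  o | ~x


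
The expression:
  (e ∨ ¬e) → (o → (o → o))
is always true.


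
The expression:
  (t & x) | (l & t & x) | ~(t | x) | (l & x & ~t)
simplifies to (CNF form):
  (t | ~t) & (x | ~t) & (l | t | ~t) & (l | t | ~x) & (l | x | ~t) & (l | x | ~x) & (t | ~t | ~x) & (x | ~t | ~x)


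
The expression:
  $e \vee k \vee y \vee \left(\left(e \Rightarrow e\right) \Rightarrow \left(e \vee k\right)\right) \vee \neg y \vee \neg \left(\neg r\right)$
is always true.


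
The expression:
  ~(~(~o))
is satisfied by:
  {o: False}


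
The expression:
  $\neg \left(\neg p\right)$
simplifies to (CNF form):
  $p$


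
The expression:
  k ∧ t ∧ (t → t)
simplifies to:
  k ∧ t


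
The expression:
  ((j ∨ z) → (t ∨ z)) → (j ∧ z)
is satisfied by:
  {j: True, z: True, t: False}
  {j: True, t: False, z: False}
  {j: True, z: True, t: True}


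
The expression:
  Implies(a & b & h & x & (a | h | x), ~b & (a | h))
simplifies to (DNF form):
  ~a | ~b | ~h | ~x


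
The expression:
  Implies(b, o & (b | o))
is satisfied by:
  {o: True, b: False}
  {b: False, o: False}
  {b: True, o: True}


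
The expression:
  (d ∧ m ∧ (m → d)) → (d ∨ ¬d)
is always true.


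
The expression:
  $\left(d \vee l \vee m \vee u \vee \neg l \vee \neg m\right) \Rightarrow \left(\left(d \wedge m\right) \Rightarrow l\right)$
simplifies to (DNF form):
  $l \vee \neg d \vee \neg m$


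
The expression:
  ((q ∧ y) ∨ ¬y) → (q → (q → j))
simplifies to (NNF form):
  j ∨ ¬q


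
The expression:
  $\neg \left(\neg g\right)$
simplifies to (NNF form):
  $g$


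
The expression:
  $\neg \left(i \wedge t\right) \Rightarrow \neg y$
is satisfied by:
  {t: True, i: True, y: False}
  {t: True, i: False, y: False}
  {i: True, t: False, y: False}
  {t: False, i: False, y: False}
  {y: True, t: True, i: True}


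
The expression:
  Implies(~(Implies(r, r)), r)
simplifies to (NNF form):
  True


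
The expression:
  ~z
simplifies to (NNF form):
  ~z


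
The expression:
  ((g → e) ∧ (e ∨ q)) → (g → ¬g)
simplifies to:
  ¬e ∨ ¬g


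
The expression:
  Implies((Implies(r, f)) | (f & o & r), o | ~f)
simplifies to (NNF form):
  o | ~f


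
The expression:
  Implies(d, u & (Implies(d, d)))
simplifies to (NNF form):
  u | ~d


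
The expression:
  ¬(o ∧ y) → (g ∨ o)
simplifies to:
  g ∨ o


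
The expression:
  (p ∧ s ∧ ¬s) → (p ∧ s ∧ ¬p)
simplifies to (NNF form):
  True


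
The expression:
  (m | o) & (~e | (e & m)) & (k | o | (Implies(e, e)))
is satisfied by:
  {m: True, o: True, e: False}
  {m: True, o: False, e: False}
  {m: True, e: True, o: True}
  {m: True, e: True, o: False}
  {o: True, e: False, m: False}


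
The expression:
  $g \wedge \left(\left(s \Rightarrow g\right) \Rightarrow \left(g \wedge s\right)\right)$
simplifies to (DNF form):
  $g \wedge s$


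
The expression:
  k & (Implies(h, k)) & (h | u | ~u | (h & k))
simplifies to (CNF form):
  k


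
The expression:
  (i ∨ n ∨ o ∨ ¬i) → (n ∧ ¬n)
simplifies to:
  False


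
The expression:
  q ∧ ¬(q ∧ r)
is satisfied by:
  {q: True, r: False}


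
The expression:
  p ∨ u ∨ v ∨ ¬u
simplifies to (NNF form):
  True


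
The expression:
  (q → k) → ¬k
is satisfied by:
  {k: False}


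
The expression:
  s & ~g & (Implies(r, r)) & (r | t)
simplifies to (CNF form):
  s & ~g & (r | t)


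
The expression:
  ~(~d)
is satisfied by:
  {d: True}


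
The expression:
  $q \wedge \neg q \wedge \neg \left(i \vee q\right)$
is never true.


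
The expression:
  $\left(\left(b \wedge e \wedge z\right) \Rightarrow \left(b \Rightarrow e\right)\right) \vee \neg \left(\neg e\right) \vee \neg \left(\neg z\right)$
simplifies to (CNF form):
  $\text{True}$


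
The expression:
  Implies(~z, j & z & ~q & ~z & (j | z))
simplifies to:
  z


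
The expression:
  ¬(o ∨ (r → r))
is never true.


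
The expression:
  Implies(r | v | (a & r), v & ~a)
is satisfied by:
  {r: False, v: False, a: False}
  {a: True, r: False, v: False}
  {v: True, r: False, a: False}
  {v: True, r: True, a: False}


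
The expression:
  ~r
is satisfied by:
  {r: False}


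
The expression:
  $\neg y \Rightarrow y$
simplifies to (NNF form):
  $y$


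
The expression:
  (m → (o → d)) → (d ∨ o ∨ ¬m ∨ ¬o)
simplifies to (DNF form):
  True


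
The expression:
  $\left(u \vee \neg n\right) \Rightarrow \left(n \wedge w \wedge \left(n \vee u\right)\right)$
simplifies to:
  $n \wedge \left(w \vee \neg u\right)$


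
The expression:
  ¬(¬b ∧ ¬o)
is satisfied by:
  {b: True, o: True}
  {b: True, o: False}
  {o: True, b: False}


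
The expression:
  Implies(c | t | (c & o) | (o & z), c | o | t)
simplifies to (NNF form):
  True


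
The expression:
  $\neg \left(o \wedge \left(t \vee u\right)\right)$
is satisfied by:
  {u: False, o: False, t: False}
  {t: True, u: False, o: False}
  {u: True, t: False, o: False}
  {t: True, u: True, o: False}
  {o: True, t: False, u: False}


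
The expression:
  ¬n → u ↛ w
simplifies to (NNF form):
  n ∨ (u ∧ ¬w)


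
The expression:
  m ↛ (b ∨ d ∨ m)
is never true.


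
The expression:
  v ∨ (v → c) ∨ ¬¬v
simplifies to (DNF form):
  True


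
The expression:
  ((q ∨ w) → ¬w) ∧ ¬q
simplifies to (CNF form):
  ¬q ∧ ¬w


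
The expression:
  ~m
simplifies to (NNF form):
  ~m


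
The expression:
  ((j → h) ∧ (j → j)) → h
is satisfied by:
  {h: True, j: True}
  {h: True, j: False}
  {j: True, h: False}


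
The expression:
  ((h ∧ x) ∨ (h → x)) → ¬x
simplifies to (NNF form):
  ¬x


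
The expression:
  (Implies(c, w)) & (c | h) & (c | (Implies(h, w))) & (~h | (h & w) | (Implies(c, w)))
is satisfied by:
  {w: True, c: True, h: True}
  {w: True, c: True, h: False}
  {w: True, h: True, c: False}


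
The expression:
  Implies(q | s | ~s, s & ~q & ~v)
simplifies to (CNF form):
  s & ~q & ~v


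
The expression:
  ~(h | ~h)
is never true.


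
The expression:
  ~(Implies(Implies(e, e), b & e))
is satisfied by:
  {e: False, b: False}
  {b: True, e: False}
  {e: True, b: False}


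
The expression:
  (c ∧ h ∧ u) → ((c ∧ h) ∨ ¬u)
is always true.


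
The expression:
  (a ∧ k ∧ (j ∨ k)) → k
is always true.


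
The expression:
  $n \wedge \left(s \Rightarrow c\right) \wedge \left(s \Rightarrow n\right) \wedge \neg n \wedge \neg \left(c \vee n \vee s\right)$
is never true.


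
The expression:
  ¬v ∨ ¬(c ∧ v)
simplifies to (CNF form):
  ¬c ∨ ¬v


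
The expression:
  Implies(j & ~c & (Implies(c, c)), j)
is always true.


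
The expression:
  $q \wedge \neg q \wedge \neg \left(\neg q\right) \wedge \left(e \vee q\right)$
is never true.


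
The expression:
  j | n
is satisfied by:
  {n: True, j: True}
  {n: True, j: False}
  {j: True, n: False}


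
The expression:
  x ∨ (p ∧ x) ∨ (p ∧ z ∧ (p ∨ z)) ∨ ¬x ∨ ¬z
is always true.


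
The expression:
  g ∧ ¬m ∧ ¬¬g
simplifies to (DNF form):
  g ∧ ¬m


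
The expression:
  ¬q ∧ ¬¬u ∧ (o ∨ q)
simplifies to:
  o ∧ u ∧ ¬q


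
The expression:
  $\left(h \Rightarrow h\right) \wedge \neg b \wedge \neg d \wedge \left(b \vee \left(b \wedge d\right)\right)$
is never true.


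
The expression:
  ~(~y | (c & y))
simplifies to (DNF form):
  y & ~c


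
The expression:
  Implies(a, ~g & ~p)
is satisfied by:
  {g: False, a: False, p: False}
  {p: True, g: False, a: False}
  {g: True, p: False, a: False}
  {p: True, g: True, a: False}
  {a: True, p: False, g: False}


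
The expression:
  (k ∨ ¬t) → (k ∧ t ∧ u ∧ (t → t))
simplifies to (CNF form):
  t ∧ (u ∨ ¬k)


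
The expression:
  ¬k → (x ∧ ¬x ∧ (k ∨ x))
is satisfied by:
  {k: True}


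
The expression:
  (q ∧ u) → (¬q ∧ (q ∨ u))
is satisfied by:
  {u: False, q: False}
  {q: True, u: False}
  {u: True, q: False}


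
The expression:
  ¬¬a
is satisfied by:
  {a: True}


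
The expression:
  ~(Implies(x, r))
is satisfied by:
  {x: True, r: False}


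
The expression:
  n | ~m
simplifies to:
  n | ~m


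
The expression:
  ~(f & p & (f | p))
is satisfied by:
  {p: False, f: False}
  {f: True, p: False}
  {p: True, f: False}


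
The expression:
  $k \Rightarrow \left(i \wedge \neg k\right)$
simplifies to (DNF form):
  $\neg k$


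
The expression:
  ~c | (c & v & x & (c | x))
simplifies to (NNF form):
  ~c | (v & x)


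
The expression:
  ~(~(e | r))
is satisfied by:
  {r: True, e: True}
  {r: True, e: False}
  {e: True, r: False}


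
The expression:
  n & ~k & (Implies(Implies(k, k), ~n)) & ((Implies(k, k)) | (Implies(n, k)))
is never true.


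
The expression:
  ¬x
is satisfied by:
  {x: False}


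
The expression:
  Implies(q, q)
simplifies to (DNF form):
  True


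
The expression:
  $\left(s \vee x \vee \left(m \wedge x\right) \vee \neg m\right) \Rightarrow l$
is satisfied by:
  {m: True, l: True, s: False, x: False}
  {l: True, s: False, x: False, m: False}
  {m: True, l: True, x: True, s: False}
  {l: True, x: True, s: False, m: False}
  {l: True, m: True, s: True, x: False}
  {l: True, s: True, x: False, m: False}
  {m: True, l: True, x: True, s: True}
  {l: True, x: True, s: True, m: False}
  {m: True, s: False, x: False, l: False}


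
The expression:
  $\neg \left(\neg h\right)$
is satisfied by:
  {h: True}


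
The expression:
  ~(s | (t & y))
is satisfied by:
  {t: False, s: False, y: False}
  {y: True, t: False, s: False}
  {t: True, y: False, s: False}


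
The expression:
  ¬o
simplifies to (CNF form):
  ¬o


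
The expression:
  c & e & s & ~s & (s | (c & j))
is never true.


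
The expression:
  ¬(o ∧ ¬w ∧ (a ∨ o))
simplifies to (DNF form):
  w ∨ ¬o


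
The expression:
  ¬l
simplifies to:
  ¬l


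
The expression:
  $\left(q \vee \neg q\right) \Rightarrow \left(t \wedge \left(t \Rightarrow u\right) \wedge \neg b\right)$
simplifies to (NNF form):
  $t \wedge u \wedge \neg b$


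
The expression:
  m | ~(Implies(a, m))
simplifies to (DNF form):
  a | m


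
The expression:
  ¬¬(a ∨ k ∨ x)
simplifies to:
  a ∨ k ∨ x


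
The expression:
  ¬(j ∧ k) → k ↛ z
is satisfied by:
  {j: True, k: True, z: False}
  {k: True, z: False, j: False}
  {z: True, j: True, k: True}


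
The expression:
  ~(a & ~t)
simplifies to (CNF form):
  t | ~a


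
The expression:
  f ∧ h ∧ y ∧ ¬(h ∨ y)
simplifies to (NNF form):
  False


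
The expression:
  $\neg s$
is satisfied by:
  {s: False}


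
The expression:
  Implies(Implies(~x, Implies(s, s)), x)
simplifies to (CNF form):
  x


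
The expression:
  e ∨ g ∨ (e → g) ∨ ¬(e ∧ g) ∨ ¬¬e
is always true.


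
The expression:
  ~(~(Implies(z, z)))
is always true.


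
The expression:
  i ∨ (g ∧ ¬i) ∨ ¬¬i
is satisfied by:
  {i: True, g: True}
  {i: True, g: False}
  {g: True, i: False}


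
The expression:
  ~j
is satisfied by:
  {j: False}


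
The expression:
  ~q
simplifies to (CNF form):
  ~q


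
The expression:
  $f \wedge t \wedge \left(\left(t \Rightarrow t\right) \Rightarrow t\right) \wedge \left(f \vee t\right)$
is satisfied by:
  {t: True, f: True}


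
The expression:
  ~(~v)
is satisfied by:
  {v: True}


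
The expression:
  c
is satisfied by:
  {c: True}
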